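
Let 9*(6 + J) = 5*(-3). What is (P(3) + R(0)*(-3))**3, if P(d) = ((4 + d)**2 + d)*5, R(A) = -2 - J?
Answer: 14348907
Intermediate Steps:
J = -23/3 (J = -6 + (5*(-3))/9 = -6 + (1/9)*(-15) = -6 - 5/3 = -23/3 ≈ -7.6667)
R(A) = 17/3 (R(A) = -2 - 1*(-23/3) = -2 + 23/3 = 17/3)
P(d) = 5*d + 5*(4 + d)**2 (P(d) = (d + (4 + d)**2)*5 = 5*d + 5*(4 + d)**2)
(P(3) + R(0)*(-3))**3 = ((5*3 + 5*(4 + 3)**2) + (17/3)*(-3))**3 = ((15 + 5*7**2) - 17)**3 = ((15 + 5*49) - 17)**3 = ((15 + 245) - 17)**3 = (260 - 17)**3 = 243**3 = 14348907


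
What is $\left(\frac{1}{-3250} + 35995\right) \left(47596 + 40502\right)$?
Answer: $\frac{5153017159701}{1625} \approx 3.1711 \cdot 10^{9}$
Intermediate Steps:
$\left(\frac{1}{-3250} + 35995\right) \left(47596 + 40502\right) = \left(- \frac{1}{3250} + 35995\right) 88098 = \frac{116983749}{3250} \cdot 88098 = \frac{5153017159701}{1625}$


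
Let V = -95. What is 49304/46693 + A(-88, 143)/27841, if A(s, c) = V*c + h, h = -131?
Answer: 732231476/1299979813 ≈ 0.56326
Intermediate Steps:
A(s, c) = -131 - 95*c (A(s, c) = -95*c - 131 = -131 - 95*c)
49304/46693 + A(-88, 143)/27841 = 49304/46693 + (-131 - 95*143)/27841 = 49304*(1/46693) + (-131 - 13585)*(1/27841) = 49304/46693 - 13716*1/27841 = 49304/46693 - 13716/27841 = 732231476/1299979813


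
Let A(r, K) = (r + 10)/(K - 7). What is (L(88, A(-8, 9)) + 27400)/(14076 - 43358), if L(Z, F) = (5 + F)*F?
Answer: -13703/14641 ≈ -0.93593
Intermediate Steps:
A(r, K) = (10 + r)/(-7 + K)
L(Z, F) = F*(5 + F)
(L(88, A(-8, 9)) + 27400)/(14076 - 43358) = (((10 - 8)/(-7 + 9))*(5 + (10 - 8)/(-7 + 9)) + 27400)/(14076 - 43358) = ((2/2)*(5 + 2/2) + 27400)/(-29282) = (((½)*2)*(5 + (½)*2) + 27400)*(-1/29282) = (1*(5 + 1) + 27400)*(-1/29282) = (1*6 + 27400)*(-1/29282) = (6 + 27400)*(-1/29282) = 27406*(-1/29282) = -13703/14641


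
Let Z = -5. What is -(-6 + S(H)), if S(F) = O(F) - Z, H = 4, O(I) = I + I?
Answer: -7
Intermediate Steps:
O(I) = 2*I
S(F) = 5 + 2*F (S(F) = 2*F - 1*(-5) = 2*F + 5 = 5 + 2*F)
-(-6 + S(H)) = -(-6 + (5 + 2*4)) = -(-6 + (5 + 8)) = -(-6 + 13) = -1*7 = -7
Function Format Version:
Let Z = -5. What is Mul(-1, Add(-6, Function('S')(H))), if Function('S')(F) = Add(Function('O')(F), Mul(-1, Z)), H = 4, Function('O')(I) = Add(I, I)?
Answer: -7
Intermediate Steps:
Function('O')(I) = Mul(2, I)
Function('S')(F) = Add(5, Mul(2, F)) (Function('S')(F) = Add(Mul(2, F), Mul(-1, -5)) = Add(Mul(2, F), 5) = Add(5, Mul(2, F)))
Mul(-1, Add(-6, Function('S')(H))) = Mul(-1, Add(-6, Add(5, Mul(2, 4)))) = Mul(-1, Add(-6, Add(5, 8))) = Mul(-1, Add(-6, 13)) = Mul(-1, 7) = -7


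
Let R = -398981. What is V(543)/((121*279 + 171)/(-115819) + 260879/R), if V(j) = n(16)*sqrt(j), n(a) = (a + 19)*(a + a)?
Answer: -672139351840*sqrt(543)/568210003 ≈ -27565.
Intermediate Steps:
n(a) = 2*a*(19 + a) (n(a) = (19 + a)*(2*a) = 2*a*(19 + a))
V(j) = 1120*sqrt(j) (V(j) = (2*16*(19 + 16))*sqrt(j) = (2*16*35)*sqrt(j) = 1120*sqrt(j))
V(543)/((121*279 + 171)/(-115819) + 260879/R) = (1120*sqrt(543))/((121*279 + 171)/(-115819) + 260879/(-398981)) = (1120*sqrt(543))/((33759 + 171)*(-1/115819) + 260879*(-1/398981)) = (1120*sqrt(543))/(33930*(-1/115819) - 260879/398981) = (1120*sqrt(543))/(-33930/115819 - 260879/398981) = (1120*sqrt(543))/(-3977470021/4200870949) = (1120*sqrt(543))*(-4200870949/3977470021) = -672139351840*sqrt(543)/568210003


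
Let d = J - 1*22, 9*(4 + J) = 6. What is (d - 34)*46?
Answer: -8188/3 ≈ -2729.3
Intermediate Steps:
J = -10/3 (J = -4 + (1/9)*6 = -4 + 2/3 = -10/3 ≈ -3.3333)
d = -76/3 (d = -10/3 - 1*22 = -10/3 - 22 = -76/3 ≈ -25.333)
(d - 34)*46 = (-76/3 - 34)*46 = -178/3*46 = -8188/3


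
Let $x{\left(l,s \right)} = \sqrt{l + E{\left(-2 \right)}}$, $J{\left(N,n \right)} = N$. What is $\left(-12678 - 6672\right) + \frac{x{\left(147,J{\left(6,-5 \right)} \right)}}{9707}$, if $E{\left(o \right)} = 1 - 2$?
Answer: $-19350 + \frac{\sqrt{146}}{9707} \approx -19350.0$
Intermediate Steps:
$E{\left(o \right)} = -1$
$x{\left(l,s \right)} = \sqrt{-1 + l}$ ($x{\left(l,s \right)} = \sqrt{l - 1} = \sqrt{-1 + l}$)
$\left(-12678 - 6672\right) + \frac{x{\left(147,J{\left(6,-5 \right)} \right)}}{9707} = \left(-12678 - 6672\right) + \frac{\sqrt{-1 + 147}}{9707} = -19350 + \sqrt{146} \cdot \frac{1}{9707} = -19350 + \frac{\sqrt{146}}{9707}$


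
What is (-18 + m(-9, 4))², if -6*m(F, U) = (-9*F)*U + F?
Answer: 19881/4 ≈ 4970.3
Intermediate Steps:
m(F, U) = -F/6 + 3*F*U/2 (m(F, U) = -((-9*F)*U + F)/6 = -(-9*F*U + F)/6 = -(F - 9*F*U)/6 = -F/6 + 3*F*U/2)
(-18 + m(-9, 4))² = (-18 + (⅙)*(-9)*(-1 + 9*4))² = (-18 + (⅙)*(-9)*(-1 + 36))² = (-18 + (⅙)*(-9)*35)² = (-18 - 105/2)² = (-141/2)² = 19881/4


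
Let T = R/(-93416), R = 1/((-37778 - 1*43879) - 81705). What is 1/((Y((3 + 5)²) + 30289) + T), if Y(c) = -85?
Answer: 15260624592/460931905176769 ≈ 3.3108e-5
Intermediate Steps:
R = -1/163362 (R = 1/((-37778 - 43879) - 81705) = 1/(-81657 - 81705) = 1/(-163362) = -1/163362 ≈ -6.1214e-6)
T = 1/15260624592 (T = -1/163362/(-93416) = -1/163362*(-1/93416) = 1/15260624592 ≈ 6.5528e-11)
1/((Y((3 + 5)²) + 30289) + T) = 1/((-85 + 30289) + 1/15260624592) = 1/(30204 + 1/15260624592) = 1/(460931905176769/15260624592) = 15260624592/460931905176769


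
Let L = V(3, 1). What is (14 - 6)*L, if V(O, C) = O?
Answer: 24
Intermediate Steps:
L = 3
(14 - 6)*L = (14 - 6)*3 = 8*3 = 24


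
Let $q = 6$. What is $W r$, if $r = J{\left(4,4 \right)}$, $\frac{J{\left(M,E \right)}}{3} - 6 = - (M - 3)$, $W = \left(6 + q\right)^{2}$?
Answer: $2160$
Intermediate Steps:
$W = 144$ ($W = \left(6 + 6\right)^{2} = 12^{2} = 144$)
$J{\left(M,E \right)} = 27 - 3 M$ ($J{\left(M,E \right)} = 18 + 3 \left(- (M - 3)\right) = 18 + 3 \left(- (-3 + M)\right) = 18 + 3 \left(3 - M\right) = 18 - \left(-9 + 3 M\right) = 27 - 3 M$)
$r = 15$ ($r = 27 - 12 = 15$)
$W r = 144 \cdot 15 = 2160$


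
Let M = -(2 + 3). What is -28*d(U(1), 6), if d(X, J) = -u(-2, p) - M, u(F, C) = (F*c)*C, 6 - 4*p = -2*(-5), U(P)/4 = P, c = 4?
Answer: 84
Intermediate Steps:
U(P) = 4*P
M = -5 (M = -1*5 = -5)
p = -1 (p = 3/2 - (-1)*(-5)/2 = 3/2 - ¼*10 = 3/2 - 5/2 = -1)
u(F, C) = 4*C*F (u(F, C) = (F*4)*C = (4*F)*C = 4*C*F)
d(X, J) = -3 (d(X, J) = -4*(-1)*(-2) - 1*(-5) = -1*8 + 5 = -8 + 5 = -3)
-28*d(U(1), 6) = -28*(-3) = 84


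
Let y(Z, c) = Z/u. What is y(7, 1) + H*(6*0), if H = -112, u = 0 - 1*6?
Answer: -7/6 ≈ -1.1667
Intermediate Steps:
u = -6 (u = 0 - 6 = -6)
y(Z, c) = -Z/6 (y(Z, c) = Z/(-6) = Z*(-⅙) = -Z/6)
y(7, 1) + H*(6*0) = -⅙*7 - 672*0 = -7/6 - 112*0 = -7/6 + 0 = -7/6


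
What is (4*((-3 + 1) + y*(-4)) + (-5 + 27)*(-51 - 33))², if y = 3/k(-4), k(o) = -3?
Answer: 3385600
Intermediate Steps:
y = -1 (y = 3/(-3) = 3*(-⅓) = -1)
(4*((-3 + 1) + y*(-4)) + (-5 + 27)*(-51 - 33))² = (4*((-3 + 1) - 1*(-4)) + (-5 + 27)*(-51 - 33))² = (4*(-2 + 4) + 22*(-84))² = (4*2 - 1848)² = (8 - 1848)² = (-1840)² = 3385600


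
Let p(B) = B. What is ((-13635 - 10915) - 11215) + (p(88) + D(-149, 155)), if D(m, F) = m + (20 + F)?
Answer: -35651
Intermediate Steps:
D(m, F) = 20 + F + m
((-13635 - 10915) - 11215) + (p(88) + D(-149, 155)) = ((-13635 - 10915) - 11215) + (88 + (20 + 155 - 149)) = (-24550 - 11215) + (88 + 26) = -35765 + 114 = -35651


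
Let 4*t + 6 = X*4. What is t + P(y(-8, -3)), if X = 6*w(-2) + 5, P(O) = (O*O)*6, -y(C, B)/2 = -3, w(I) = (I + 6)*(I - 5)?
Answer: 103/2 ≈ 51.500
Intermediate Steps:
w(I) = (-5 + I)*(6 + I) (w(I) = (6 + I)*(-5 + I) = (-5 + I)*(6 + I))
y(C, B) = 6 (y(C, B) = -2*(-3) = 6)
P(O) = 6*O² (P(O) = O²*6 = 6*O²)
X = -163 (X = 6*(-30 - 2 + (-2)²) + 5 = 6*(-30 - 2 + 4) + 5 = 6*(-28) + 5 = -168 + 5 = -163)
t = -329/2 (t = -3/2 + (-163*4)/4 = -3/2 + (¼)*(-652) = -3/2 - 163 = -329/2 ≈ -164.50)
t + P(y(-8, -3)) = -329/2 + 6*6² = -329/2 + 6*36 = -329/2 + 216 = 103/2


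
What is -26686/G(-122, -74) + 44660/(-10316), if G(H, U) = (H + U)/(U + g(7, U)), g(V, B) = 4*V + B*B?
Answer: 93426938770/126371 ≈ 7.3931e+5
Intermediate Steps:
g(V, B) = B² + 4*V (g(V, B) = 4*V + B² = B² + 4*V)
G(H, U) = (H + U)/(28 + U + U²) (G(H, U) = (H + U)/(U + (U² + 4*7)) = (H + U)/(U + (U² + 28)) = (H + U)/(U + (28 + U²)) = (H + U)/(28 + U + U²))
-26686/G(-122, -74) + 44660/(-10316) = -26686*(28 - 74 + (-74)²)/(-122 - 74) + 44660/(-10316) = -26686/(-196/(28 - 74 + 5476)) + 44660*(-1/10316) = -26686/(-196/5430) - 11165/2579 = -26686/((1/5430)*(-196)) - 11165/2579 = -26686/(-98/2715) - 11165/2579 = -26686*(-2715/98) - 11165/2579 = 36226245/49 - 11165/2579 = 93426938770/126371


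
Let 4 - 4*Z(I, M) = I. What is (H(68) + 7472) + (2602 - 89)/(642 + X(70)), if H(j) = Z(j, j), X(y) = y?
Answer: 5311185/712 ≈ 7459.5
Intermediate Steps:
Z(I, M) = 1 - I/4
H(j) = 1 - j/4
(H(68) + 7472) + (2602 - 89)/(642 + X(70)) = ((1 - 1/4*68) + 7472) + (2602 - 89)/(642 + 70) = ((1 - 17) + 7472) + 2513/712 = (-16 + 7472) + 2513*(1/712) = 7456 + 2513/712 = 5311185/712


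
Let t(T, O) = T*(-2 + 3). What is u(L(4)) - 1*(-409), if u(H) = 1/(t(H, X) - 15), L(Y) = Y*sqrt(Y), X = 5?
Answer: 2862/7 ≈ 408.86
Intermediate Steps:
t(T, O) = T (t(T, O) = T*1 = T)
L(Y) = Y**(3/2)
u(H) = 1/(-15 + H) (u(H) = 1/(H - 15) = 1/(-15 + H))
u(L(4)) - 1*(-409) = 1/(-15 + 4**(3/2)) - 1*(-409) = 1/(-15 + 8) + 409 = 1/(-7) + 409 = -1/7 + 409 = 2862/7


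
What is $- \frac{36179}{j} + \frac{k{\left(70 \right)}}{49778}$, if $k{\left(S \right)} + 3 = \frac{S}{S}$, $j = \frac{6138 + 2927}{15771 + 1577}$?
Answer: $- \frac{15621165013653}{225618785} \approx -69237.0$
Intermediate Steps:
$j = \frac{9065}{17348} \approx 0.52254$
$k{\left(S \right)} = -2$ ($k{\left(S \right)} = -3 + \frac{S}{S} = -3 + 1 = -2$)
$- \frac{36179}{j} + \frac{k{\left(70 \right)}}{49778} = - \frac{36179}{\frac{9065}{17348}} - \frac{2}{49778} = \left(-36179\right) \frac{17348}{9065} - \frac{1}{24889} = - \frac{627633292}{9065} - \frac{1}{24889} = - \frac{15621165013653}{225618785}$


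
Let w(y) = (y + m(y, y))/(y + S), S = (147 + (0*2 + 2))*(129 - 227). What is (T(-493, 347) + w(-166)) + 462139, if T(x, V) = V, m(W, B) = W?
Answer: 1707498395/3692 ≈ 4.6249e+5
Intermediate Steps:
S = -14602 (S = (147 + (0 + 2))*(-98) = (147 + 2)*(-98) = 149*(-98) = -14602)
w(y) = 2*y/(-14602 + y) (w(y) = (y + y)/(y - 14602) = (2*y)/(-14602 + y) = 2*y/(-14602 + y))
(T(-493, 347) + w(-166)) + 462139 = (347 + 2*(-166)/(-14602 - 166)) + 462139 = (347 + 2*(-166)/(-14768)) + 462139 = (347 + 2*(-166)*(-1/14768)) + 462139 = (347 + 83/3692) + 462139 = 1281207/3692 + 462139 = 1707498395/3692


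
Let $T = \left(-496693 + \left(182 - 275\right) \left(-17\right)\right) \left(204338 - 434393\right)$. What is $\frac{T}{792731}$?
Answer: $\frac{113902991160}{792731} \approx 1.4368 \cdot 10^{5}$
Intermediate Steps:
$T = 113902991160$ ($T = \left(-496693 - -1581\right) \left(-230055\right) = \left(-496693 + 1581\right) \left(-230055\right) = \left(-495112\right) \left(-230055\right) = 113902991160$)
$\frac{T}{792731} = \frac{113902991160}{792731}$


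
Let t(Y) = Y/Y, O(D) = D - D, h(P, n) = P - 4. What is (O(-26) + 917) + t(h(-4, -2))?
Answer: 918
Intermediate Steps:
h(P, n) = -4 + P
O(D) = 0
t(Y) = 1
(O(-26) + 917) + t(h(-4, -2)) = (0 + 917) + 1 = 917 + 1 = 918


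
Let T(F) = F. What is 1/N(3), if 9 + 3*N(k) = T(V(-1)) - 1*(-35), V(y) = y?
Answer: 3/25 ≈ 0.12000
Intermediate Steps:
N(k) = 25/3 (N(k) = -3 + (-1 - 1*(-35))/3 = -3 + (-1 + 35)/3 = -3 + (1/3)*34 = -3 + 34/3 = 25/3)
1/N(3) = 1/(25/3) = 3/25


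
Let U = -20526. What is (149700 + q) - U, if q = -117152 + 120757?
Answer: 173831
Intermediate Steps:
q = 3605
(149700 + q) - U = (149700 + 3605) - 1*(-20526) = 153305 + 20526 = 173831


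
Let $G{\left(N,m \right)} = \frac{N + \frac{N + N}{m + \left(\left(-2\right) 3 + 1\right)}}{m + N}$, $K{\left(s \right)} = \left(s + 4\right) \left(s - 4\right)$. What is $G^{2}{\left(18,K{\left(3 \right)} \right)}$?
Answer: $\frac{225}{121} \approx 1.8595$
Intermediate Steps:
$K{\left(s \right)} = \left(-4 + s\right) \left(4 + s\right)$ ($K{\left(s \right)} = \left(4 + s\right) \left(-4 + s\right) = \left(-4 + s\right) \left(4 + s\right)$)
$G{\left(N,m \right)} = \frac{N + \frac{2 N}{-5 + m}}{N + m}$ ($G{\left(N,m \right)} = \frac{N + \frac{2 N}{m + \left(-6 + 1\right)}}{N + m} = \frac{N + \frac{2 N}{m - 5}}{N + m} = \frac{N + \frac{2 N}{-5 + m}}{N + m}$)
$G^{2}{\left(18,K{\left(3 \right)} \right)} = \left(\frac{18 \left(-3 - \left(16 - 3^{2}\right)\right)}{\left(-16 + 3^{2}\right)^{2} - 90 - 5 \left(-16 + 3^{2}\right) + 18 \left(-16 + 3^{2}\right)}\right)^{2} = \left(\frac{18 \left(-3 + \left(-16 + 9\right)\right)}{\left(-16 + 9\right)^{2} - 90 - 5 \left(-16 + 9\right) + 18 \left(-16 + 9\right)}\right)^{2} = \left(\frac{18 \left(-3 - 7\right)}{\left(-7\right)^{2} - 90 - -35 + 18 \left(-7\right)}\right)^{2} = \left(18 \frac{1}{49 - 90 + 35 - 126} \left(-10\right)\right)^{2} = \left(18 \frac{1}{-132} \left(-10\right)\right)^{2} = \left(18 \left(- \frac{1}{132}\right) \left(-10\right)\right)^{2} = \left(\frac{15}{11}\right)^{2} = \frac{225}{121}$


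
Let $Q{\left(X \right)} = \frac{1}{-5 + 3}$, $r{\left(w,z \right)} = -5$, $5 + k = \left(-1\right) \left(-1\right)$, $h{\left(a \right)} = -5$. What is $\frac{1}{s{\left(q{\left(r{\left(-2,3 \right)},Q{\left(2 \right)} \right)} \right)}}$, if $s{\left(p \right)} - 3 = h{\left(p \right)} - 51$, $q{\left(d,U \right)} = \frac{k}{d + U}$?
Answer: $- \frac{1}{53} \approx -0.018868$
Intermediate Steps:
$k = -4$ ($k = -5 - -1 = -5 + 1 = -4$)
$Q{\left(X \right)} = - \frac{1}{2}$ ($Q{\left(X \right)} = \frac{1}{-2} = - \frac{1}{2}$)
$q{\left(d,U \right)} = - \frac{4}{U + d}$ ($q{\left(d,U \right)} = - \frac{4}{d + U} = - \frac{4}{U + d}$)
$s{\left(p \right)} = -53$ ($s{\left(p \right)} = 3 - 56 = -53$)
$\frac{1}{s{\left(q{\left(r{\left(-2,3 \right)},Q{\left(2 \right)} \right)} \right)}} = \frac{1}{-53} = - \frac{1}{53}$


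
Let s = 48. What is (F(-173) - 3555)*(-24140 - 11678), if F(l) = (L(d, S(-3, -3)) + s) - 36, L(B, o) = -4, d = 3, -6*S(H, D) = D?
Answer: 127046446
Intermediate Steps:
S(H, D) = -D/6
F(l) = 8 (F(l) = (-4 + 48) - 36 = 44 - 36 = 8)
(F(-173) - 3555)*(-24140 - 11678) = (8 - 3555)*(-24140 - 11678) = -3547*(-35818) = 127046446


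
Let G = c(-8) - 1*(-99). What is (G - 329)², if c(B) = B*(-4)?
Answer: 39204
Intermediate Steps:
c(B) = -4*B
G = 131 (G = -4*(-8) - 1*(-99) = 32 + 99 = 131)
(G - 329)² = (131 - 329)² = (-198)² = 39204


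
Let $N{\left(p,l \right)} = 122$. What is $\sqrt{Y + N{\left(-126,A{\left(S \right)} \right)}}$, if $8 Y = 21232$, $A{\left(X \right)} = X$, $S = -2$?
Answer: $2 \sqrt{694} \approx 52.688$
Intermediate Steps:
$Y = 2654$ ($Y = \frac{1}{8} \cdot 21232 = 2654$)
$\sqrt{Y + N{\left(-126,A{\left(S \right)} \right)}} = \sqrt{2654 + 122} = \sqrt{2776} = 2 \sqrt{694}$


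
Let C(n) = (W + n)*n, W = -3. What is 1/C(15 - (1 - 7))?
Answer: 1/378 ≈ 0.0026455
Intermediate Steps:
C(n) = n*(-3 + n) (C(n) = (-3 + n)*n = n*(-3 + n))
1/C(15 - (1 - 7)) = 1/((15 - (1 - 7))*(-3 + (15 - (1 - 7)))) = 1/((15 - 1*(-6))*(-3 + (15 - 1*(-6)))) = 1/((15 + 6)*(-3 + (15 + 6))) = 1/(21*(-3 + 21)) = 1/(21*18) = 1/378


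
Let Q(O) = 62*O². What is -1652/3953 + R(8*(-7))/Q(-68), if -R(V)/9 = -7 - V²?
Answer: -6132035/19208096 ≈ -0.31924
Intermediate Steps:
R(V) = 63 + 9*V² (R(V) = -9*(-7 - V²) = 63 + 9*V²)
-1652/3953 + R(8*(-7))/Q(-68) = -1652/3953 + (63 + 9*(8*(-7))²)/((62*(-68)²)) = -1652*1/3953 + (63 + 9*(-56)²)/((62*4624)) = -28/67 + (63 + 9*3136)/286688 = -28/67 + (63 + 28224)*(1/286688) = -28/67 + 28287*(1/286688) = -28/67 + 28287/286688 = -6132035/19208096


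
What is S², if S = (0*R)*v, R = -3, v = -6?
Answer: 0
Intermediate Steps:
S = 0 (S = (0*(-3))*(-6) = 0*(-6) = 0)
S² = 0² = 0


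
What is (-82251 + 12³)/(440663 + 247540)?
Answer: -8947/76467 ≈ -0.11700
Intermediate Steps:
(-82251 + 12³)/(440663 + 247540) = (-82251 + 1728)/688203 = -80523*1/688203 = -8947/76467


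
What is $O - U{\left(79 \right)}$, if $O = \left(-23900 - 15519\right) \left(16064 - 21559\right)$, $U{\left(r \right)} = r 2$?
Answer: $216607247$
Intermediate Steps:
$U{\left(r \right)} = 2 r$
$O = 216607405$ ($O = \left(-39419\right) \left(-5495\right) = 216607405$)
$O - U{\left(79 \right)} = 216607405 - 2 \cdot 79 = 216607405 - 158 = 216607247$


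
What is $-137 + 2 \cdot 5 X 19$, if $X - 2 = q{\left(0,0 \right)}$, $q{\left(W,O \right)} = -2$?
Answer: $-137$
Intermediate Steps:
$X = 0$ ($X = 2 - 2 = 0$)
$-137 + 2 \cdot 5 X 19 = -137 + 2 \cdot 5 \cdot 0 \cdot 19 = -137 + 10 \cdot 0 \cdot 19 = -137 + 0 \cdot 19 = -137 + 0 = -137$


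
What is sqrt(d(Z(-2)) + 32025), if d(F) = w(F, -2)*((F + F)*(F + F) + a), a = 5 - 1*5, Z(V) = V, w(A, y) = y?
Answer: sqrt(31993) ≈ 178.87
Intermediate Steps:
a = 0 (a = 5 - 5 = 0)
d(F) = -8*F**2 (d(F) = -2*((F + F)*(F + F) + 0) = -2*((2*F)*(2*F) + 0) = -2*(4*F**2 + 0) = -8*F**2)
sqrt(d(Z(-2)) + 32025) = sqrt(-8*(-2)**2 + 32025) = sqrt(-8*4 + 32025) = sqrt(-32 + 32025) = sqrt(31993)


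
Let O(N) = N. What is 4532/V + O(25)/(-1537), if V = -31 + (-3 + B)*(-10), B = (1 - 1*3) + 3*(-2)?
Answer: 6963709/121423 ≈ 57.351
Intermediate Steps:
B = -8 (B = (1 - 3) - 6 = -2 - 6 = -8)
V = 79 (V = -31 + (-3 - 8)*(-10) = -31 - 11*(-10) = -31 + 110 = 79)
4532/V + O(25)/(-1537) = 4532/79 + 25/(-1537) = 4532*(1/79) + 25*(-1/1537) = 4532/79 - 25/1537 = 6963709/121423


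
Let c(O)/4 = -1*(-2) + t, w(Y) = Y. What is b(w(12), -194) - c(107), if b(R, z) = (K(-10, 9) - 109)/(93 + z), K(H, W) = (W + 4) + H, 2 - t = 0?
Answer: -1510/101 ≈ -14.951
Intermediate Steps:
t = 2 (t = 2 - 1*0 = 2 + 0 = 2)
K(H, W) = 4 + H + W (K(H, W) = (4 + W) + H = 4 + H + W)
c(O) = 16 (c(O) = 4*(-1*(-2) + 2) = 4*(2 + 2) = 4*4 = 16)
b(R, z) = -106/(93 + z) (b(R, z) = ((4 - 10 + 9) - 109)/(93 + z) = (3 - 109)/(93 + z) = -106/(93 + z))
b(w(12), -194) - c(107) = -106/(93 - 194) - 1*16 = -106/(-101) - 16 = -106*(-1/101) - 16 = 106/101 - 16 = -1510/101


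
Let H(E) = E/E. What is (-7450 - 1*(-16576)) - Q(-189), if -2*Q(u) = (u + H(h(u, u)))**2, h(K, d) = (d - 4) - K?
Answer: 26798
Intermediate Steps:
h(K, d) = -4 + d - K (h(K, d) = (-4 + d) - K = -4 + d - K)
H(E) = 1
Q(u) = -(1 + u)**2/2 (Q(u) = -(u + 1)**2/2 = -(1 + u)**2/2)
(-7450 - 1*(-16576)) - Q(-189) = (-7450 - 1*(-16576)) - (-1)*(1 - 189)**2/2 = (-7450 + 16576) - (-1)*(-188)**2/2 = 9126 - (-1)*35344/2 = 9126 - 1*(-17672) = 9126 + 17672 = 26798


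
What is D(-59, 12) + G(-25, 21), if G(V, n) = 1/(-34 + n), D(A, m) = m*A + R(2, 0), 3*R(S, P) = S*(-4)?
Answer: -27719/39 ≈ -710.74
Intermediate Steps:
R(S, P) = -4*S/3 (R(S, P) = (S*(-4))/3 = (-4*S)/3 = -4*S/3)
D(A, m) = -8/3 + A*m (D(A, m) = m*A - 4/3*2 = A*m - 8/3 = -8/3 + A*m)
D(-59, 12) + G(-25, 21) = (-8/3 - 59*12) + 1/(-34 + 21) = (-8/3 - 708) + 1/(-13) = -2132/3 - 1/13 = -27719/39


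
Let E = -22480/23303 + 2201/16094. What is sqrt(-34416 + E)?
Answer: I*sqrt(4840859799004586371378)/375038482 ≈ 185.52*I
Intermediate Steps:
E = -310503217/375038482 (E = -22480*1/23303 + 2201*(1/16094) = -22480/23303 + 2201/16094 = -310503217/375038482 ≈ -0.82792)
sqrt(-34416 + E) = sqrt(-34416 - 310503217/375038482) = sqrt(-12907634899729/375038482) = I*sqrt(4840859799004586371378)/375038482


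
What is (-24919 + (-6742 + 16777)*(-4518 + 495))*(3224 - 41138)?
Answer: 1531563479736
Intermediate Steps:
(-24919 + (-6742 + 16777)*(-4518 + 495))*(3224 - 41138) = (-24919 + 10035*(-4023))*(-37914) = (-24919 - 40370805)*(-37914) = -40395724*(-37914) = 1531563479736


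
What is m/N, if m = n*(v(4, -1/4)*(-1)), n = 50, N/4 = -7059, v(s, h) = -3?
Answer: -25/4706 ≈ -0.0053124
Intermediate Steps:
N = -28236 (N = 4*(-7059) = -28236)
m = 150 (m = 50*(-3*(-1)) = 50*3 = 150)
m/N = 150/(-28236) = 150*(-1/28236) = -25/4706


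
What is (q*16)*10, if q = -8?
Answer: -1280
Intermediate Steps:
(q*16)*10 = -8*16*10 = -128*10 = -1280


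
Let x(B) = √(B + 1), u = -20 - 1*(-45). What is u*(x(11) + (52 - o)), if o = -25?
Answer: 1925 + 50*√3 ≈ 2011.6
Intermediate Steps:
u = 25 (u = -20 + 45 = 25)
x(B) = √(1 + B)
u*(x(11) + (52 - o)) = 25*(√(1 + 11) + (52 - 1*(-25))) = 25*(√12 + (52 + 25)) = 25*(2*√3 + 77) = 25*(77 + 2*√3) = 1925 + 50*√3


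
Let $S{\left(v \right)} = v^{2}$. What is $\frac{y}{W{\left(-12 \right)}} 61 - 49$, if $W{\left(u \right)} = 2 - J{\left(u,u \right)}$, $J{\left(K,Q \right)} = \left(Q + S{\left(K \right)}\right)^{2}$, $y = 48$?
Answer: $- \frac{428303}{8711} \approx -49.168$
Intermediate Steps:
$J{\left(K,Q \right)} = \left(Q + K^{2}\right)^{2}$
$W{\left(u \right)} = 2 - \left(u + u^{2}\right)^{2}$
$\frac{y}{W{\left(-12 \right)}} 61 - 49 = \frac{48}{2 - \left(-12\right)^{2} \left(1 - 12\right)^{2}} \cdot 61 - 49 = \frac{48}{2 - 144 \left(-11\right)^{2}} \cdot 61 - 49 = \frac{48}{2 - 144 \cdot 121} \cdot 61 - 49 = \frac{48}{2 - 17424} \cdot 61 - 49 = \frac{48}{-17422} \cdot 61 - 49 = 48 \left(- \frac{1}{17422}\right) 61 - 49 = \left(- \frac{24}{8711}\right) 61 - 49 = - \frac{1464}{8711} - 49 = - \frac{428303}{8711}$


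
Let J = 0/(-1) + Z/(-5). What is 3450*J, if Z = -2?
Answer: 1380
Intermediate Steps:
J = 2/5 (J = 0/(-1) - 2/(-5) = 0*(-1) - 2*(-1/5) = 0 + 2/5 = 2/5 ≈ 0.40000)
3450*J = 3450*(2/5) = 1380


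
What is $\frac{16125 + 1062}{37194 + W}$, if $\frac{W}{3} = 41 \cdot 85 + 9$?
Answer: $\frac{5729}{15892} \approx 0.3605$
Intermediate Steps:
$W = 10482$ ($W = 3 \left(41 \cdot 85 + 9\right) = 3 \left(3485 + 9\right) = 3 \cdot 3494 = 10482$)
$\frac{16125 + 1062}{37194 + W} = \frac{16125 + 1062}{37194 + 10482} = \frac{17187}{47676} = 17187 \cdot \frac{1}{47676} = \frac{5729}{15892}$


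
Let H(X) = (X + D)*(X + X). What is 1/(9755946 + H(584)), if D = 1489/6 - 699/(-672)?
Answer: 42/450623527 ≈ 9.3204e-8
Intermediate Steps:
D = 167467/672 (D = 1489*(⅙) - 699*(-1/672) = 1489/6 + 233/224 = 167467/672 ≈ 249.21)
H(X) = 2*X*(167467/672 + X) (H(X) = (X + 167467/672)*(X + X) = (167467/672 + X)*(2*X) = 2*X*(167467/672 + X))
1/(9755946 + H(584)) = 1/(9755946 + (1/336)*584*(167467 + 672*584)) = 1/(9755946 + (1/336)*584*(167467 + 392448)) = 1/(9755946 + (1/336)*584*559915) = 1/(9755946 + 40873795/42) = 1/(450623527/42) = 42/450623527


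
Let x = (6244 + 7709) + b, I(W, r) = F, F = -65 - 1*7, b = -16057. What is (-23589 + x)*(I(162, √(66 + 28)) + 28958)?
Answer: -742167998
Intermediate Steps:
F = -72 (F = -65 - 7 = -72)
I(W, r) = -72
x = -2104 (x = (6244 + 7709) - 16057 = 13953 - 16057 = -2104)
(-23589 + x)*(I(162, √(66 + 28)) + 28958) = (-23589 - 2104)*(-72 + 28958) = -25693*28886 = -742167998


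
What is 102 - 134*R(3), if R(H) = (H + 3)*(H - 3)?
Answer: 102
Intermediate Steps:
R(H) = (-3 + H)*(3 + H) (R(H) = (3 + H)*(-3 + H) = (-3 + H)*(3 + H))
102 - 134*R(3) = 102 - 134*(-9 + 3²) = 102 - 134*(-9 + 9) = 102 - 134*0 = 102 + 0 = 102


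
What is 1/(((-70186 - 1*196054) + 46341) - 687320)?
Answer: -1/907219 ≈ -1.1023e-6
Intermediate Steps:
1/(((-70186 - 1*196054) + 46341) - 687320) = 1/(((-70186 - 196054) + 46341) - 687320) = 1/((-266240 + 46341) - 687320) = 1/(-219899 - 687320) = 1/(-907219) = -1/907219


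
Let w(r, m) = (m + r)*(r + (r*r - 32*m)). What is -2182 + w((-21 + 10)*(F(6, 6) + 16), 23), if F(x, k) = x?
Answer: -12613516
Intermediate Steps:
w(r, m) = (m + r)*(r + r² - 32*m) (w(r, m) = (m + r)*(r + (r² - 32*m)) = (m + r)*(r + r² - 32*m))
-2182 + w((-21 + 10)*(F(6, 6) + 16), 23) = -2182 + (((-21 + 10)*(6 + 16))² + ((-21 + 10)*(6 + 16))³ - 32*23² + 23*((-21 + 10)*(6 + 16))² - 31*23*(-21 + 10)*(6 + 16)) = -2182 + ((-11*22)² + (-11*22)³ - 32*529 + 23*(-11*22)² - 31*23*(-11*22)) = -2182 + ((-242)² + (-242)³ - 16928 + 23*(-242)² - 31*23*(-242)) = -2182 + (58564 - 14172488 - 16928 + 23*58564 + 172546) = -2182 + (58564 - 14172488 - 16928 + 1346972 + 172546) = -2182 - 12611334 = -12613516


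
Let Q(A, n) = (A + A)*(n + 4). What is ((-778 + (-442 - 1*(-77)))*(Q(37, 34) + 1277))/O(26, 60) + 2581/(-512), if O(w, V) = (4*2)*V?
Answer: -24939449/2560 ≈ -9742.0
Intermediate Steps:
Q(A, n) = 2*A*(4 + n) (Q(A, n) = (2*A)*(4 + n) = 2*A*(4 + n))
O(w, V) = 8*V
((-778 + (-442 - 1*(-77)))*(Q(37, 34) + 1277))/O(26, 60) + 2581/(-512) = ((-778 + (-442 - 1*(-77)))*(2*37*(4 + 34) + 1277))/((8*60)) + 2581/(-512) = ((-778 + (-442 + 77))*(2*37*38 + 1277))/480 + 2581*(-1/512) = ((-778 - 365)*(2812 + 1277))*(1/480) - 2581/512 = -1143*4089*(1/480) - 2581/512 = -4673727*1/480 - 2581/512 = -1557909/160 - 2581/512 = -24939449/2560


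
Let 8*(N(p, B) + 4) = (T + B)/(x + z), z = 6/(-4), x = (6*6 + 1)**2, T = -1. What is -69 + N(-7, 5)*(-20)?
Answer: 6013/547 ≈ 10.993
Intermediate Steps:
x = 1369 (x = (36 + 1)**2 = 37**2 = 1369)
z = -3/2 (z = 6*(-1/4) = -3/2 ≈ -1.5000)
N(p, B) = -43761/10940 + B/10940 (N(p, B) = -4 + ((-1 + B)/(1369 - 3/2))/8 = -4 + ((-1 + B)/(2735/2))/8 = -4 + ((-1 + B)*(2/2735))/8 = -4 + (-2/2735 + 2*B/2735)/8 = -4 + (-1/10940 + B/10940) = -43761/10940 + B/10940)
-69 + N(-7, 5)*(-20) = -69 + (-43761/10940 + (1/10940)*5)*(-20) = -69 + (-43761/10940 + 1/2188)*(-20) = -69 - 10939/2735*(-20) = -69 + 43756/547 = 6013/547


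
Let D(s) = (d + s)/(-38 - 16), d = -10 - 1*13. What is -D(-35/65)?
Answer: -17/39 ≈ -0.43590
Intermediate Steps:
d = -23 (d = -10 - 13 = -23)
D(s) = 23/54 - s/54 (D(s) = (-23 + s)/(-38 - 16) = (-23 + s)/(-54) = (-23 + s)*(-1/54) = 23/54 - s/54)
-D(-35/65) = -(23/54 - (-35)/(54*65)) = -(23/54 - 1/54*(-7/13)) = -(23/54 + 7/702) = -1*17/39 = -17/39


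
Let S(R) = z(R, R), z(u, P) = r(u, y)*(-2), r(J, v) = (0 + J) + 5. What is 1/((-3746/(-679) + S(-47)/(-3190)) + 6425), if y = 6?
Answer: 1083005/6964253477 ≈ 0.00015551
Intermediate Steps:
r(J, v) = 5 + J (r(J, v) = J + 5 = 5 + J)
z(u, P) = -10 - 2*u (z(u, P) = (5 + u)*(-2) = -10 - 2*u)
S(R) = -10 - 2*R
1/((-3746/(-679) + S(-47)/(-3190)) + 6425) = 1/((-3746/(-679) + (-10 - 2*(-47))/(-3190)) + 6425) = 1/((-3746*(-1/679) + (-10 + 94)*(-1/3190)) + 6425) = 1/((3746/679 + 84*(-1/3190)) + 6425) = 1/((3746/679 - 42/1595) + 6425) = 1/(5946352/1083005 + 6425) = 1/(6964253477/1083005) = 1083005/6964253477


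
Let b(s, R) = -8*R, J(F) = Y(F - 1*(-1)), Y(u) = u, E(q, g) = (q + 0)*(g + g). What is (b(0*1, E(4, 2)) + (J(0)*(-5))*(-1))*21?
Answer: -2583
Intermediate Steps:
E(q, g) = 2*g*q (E(q, g) = q*(2*g) = 2*g*q)
J(F) = 1 + F (J(F) = F - 1*(-1) = F + 1 = 1 + F)
(b(0*1, E(4, 2)) + (J(0)*(-5))*(-1))*21 = (-16*2*4 + ((1 + 0)*(-5))*(-1))*21 = (-8*16 + (1*(-5))*(-1))*21 = (-128 - 5*(-1))*21 = (-128 + 5)*21 = -123*21 = -2583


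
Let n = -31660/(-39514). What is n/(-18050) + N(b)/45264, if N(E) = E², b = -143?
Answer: 31702956911/70181605680 ≈ 0.45173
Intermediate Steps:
n = 15830/19757 (n = -31660*(-1/39514) = 15830/19757 ≈ 0.80124)
n/(-18050) + N(b)/45264 = (15830/19757)/(-18050) + (-143)²/45264 = (15830/19757)*(-1/18050) + 20449*(1/45264) = -1583/35661385 + 20449/45264 = 31702956911/70181605680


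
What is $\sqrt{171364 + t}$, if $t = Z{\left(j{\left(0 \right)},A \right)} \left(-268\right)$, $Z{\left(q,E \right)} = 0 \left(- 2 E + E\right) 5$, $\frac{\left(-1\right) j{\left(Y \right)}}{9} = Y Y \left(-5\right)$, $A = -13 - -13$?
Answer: $2 \sqrt{42841} \approx 413.96$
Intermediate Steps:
$A = 0$ ($A = -13 + 13 = 0$)
$j{\left(Y \right)} = 45 Y^{2}$ ($j{\left(Y \right)} = - 9 Y Y \left(-5\right) = - 9 Y^{2} \left(-5\right) = - 9 \left(- 5 Y^{2}\right) = 45 Y^{2}$)
$Z{\left(q,E \right)} = 0$ ($Z{\left(q,E \right)} = 0 \left(- E\right) 5 = 0 \cdot 5 = 0$)
$t = 0$ ($t = 0 \left(-268\right) = 0$)
$\sqrt{171364 + t} = \sqrt{171364 + 0} = \sqrt{171364} = 2 \sqrt{42841}$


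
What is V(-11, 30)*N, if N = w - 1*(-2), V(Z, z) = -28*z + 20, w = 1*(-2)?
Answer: 0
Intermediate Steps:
w = -2
V(Z, z) = 20 - 28*z
N = 0 (N = -2 - 1*(-2) = -2 + 2 = 0)
V(-11, 30)*N = (20 - 28*30)*0 = (20 - 840)*0 = -820*0 = 0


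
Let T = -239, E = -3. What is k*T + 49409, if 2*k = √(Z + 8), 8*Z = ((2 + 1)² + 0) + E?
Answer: 49409 - 239*√35/4 ≈ 49056.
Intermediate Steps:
Z = ¾ (Z = (((2 + 1)² + 0) - 3)/8 = ((3² + 0) - 3)/8 = ((9 + 0) - 3)/8 = (9 - 3)/8 = (⅛)*6 = ¾ ≈ 0.75000)
k = √35/4 (k = √(¾ + 8)/2 = √(35/4)/2 = (√35/2)/2 = √35/4 ≈ 1.4790)
k*T + 49409 = (√35/4)*(-239) + 49409 = -239*√35/4 + 49409 = 49409 - 239*√35/4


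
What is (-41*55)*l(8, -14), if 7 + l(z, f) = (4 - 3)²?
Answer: 13530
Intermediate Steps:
l(z, f) = -6 (l(z, f) = -7 + (4 - 3)² = -7 + 1² = -7 + 1 = -6)
(-41*55)*l(8, -14) = -41*55*(-6) = -2255*(-6) = 13530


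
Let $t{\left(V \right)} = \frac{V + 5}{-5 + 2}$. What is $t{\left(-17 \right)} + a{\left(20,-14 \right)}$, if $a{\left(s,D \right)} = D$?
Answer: $-10$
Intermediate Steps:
$t{\left(V \right)} = - \frac{5}{3} - \frac{V}{3}$ ($t{\left(V \right)} = \frac{5 + V}{-3} = \left(5 + V\right) \left(- \frac{1}{3}\right) = - \frac{5}{3} - \frac{V}{3}$)
$t{\left(-17 \right)} + a{\left(20,-14 \right)} = \left(- \frac{5}{3} - - \frac{17}{3}\right) - 14 = \left(- \frac{5}{3} + \frac{17}{3}\right) - 14 = 4 - 14 = -10$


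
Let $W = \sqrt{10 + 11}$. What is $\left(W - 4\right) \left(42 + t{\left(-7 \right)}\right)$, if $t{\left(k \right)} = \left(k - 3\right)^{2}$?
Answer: $-568 + 142 \sqrt{21} \approx 82.726$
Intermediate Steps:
$W = \sqrt{21} \approx 4.5826$
$t{\left(k \right)} = \left(-3 + k\right)^{2}$
$\left(W - 4\right) \left(42 + t{\left(-7 \right)}\right) = \left(\sqrt{21} - 4\right) \left(42 + \left(-3 - 7\right)^{2}\right) = \left(\sqrt{21} - 4\right) \left(42 + \left(-10\right)^{2}\right) = \left(-4 + \sqrt{21}\right) \left(42 + 100\right) = \left(-4 + \sqrt{21}\right) 142 = -568 + 142 \sqrt{21}$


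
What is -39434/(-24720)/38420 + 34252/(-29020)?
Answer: -813235807753/689038111200 ≈ -1.1802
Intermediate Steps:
-39434/(-24720)/38420 + 34252/(-29020) = -39434*(-1/24720)*(1/38420) + 34252*(-1/29020) = (19717/12360)*(1/38420) - 8563/7255 = 19717/474871200 - 8563/7255 = -813235807753/689038111200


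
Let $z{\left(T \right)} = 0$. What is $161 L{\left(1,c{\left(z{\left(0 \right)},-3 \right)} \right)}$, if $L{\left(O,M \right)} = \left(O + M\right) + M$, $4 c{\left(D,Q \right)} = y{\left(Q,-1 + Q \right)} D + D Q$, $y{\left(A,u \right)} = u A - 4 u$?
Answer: $161$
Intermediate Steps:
$y{\left(A,u \right)} = - 4 u + A u$ ($y{\left(A,u \right)} = A u - 4 u = - 4 u + A u$)
$c{\left(D,Q \right)} = \frac{D Q}{4} + \frac{D \left(-1 + Q\right) \left(-4 + Q\right)}{4}$ ($c{\left(D,Q \right)} = \frac{\left(-1 + Q\right) \left(-4 + Q\right) D + D Q}{4} = \frac{D \left(-1 + Q\right) \left(-4 + Q\right) + D Q}{4} = \frac{D Q + D \left(-1 + Q\right) \left(-4 + Q\right)}{4} = \frac{D Q}{4} + \frac{D \left(-1 + Q\right) \left(-4 + Q\right)}{4}$)
$L{\left(O,M \right)} = O + 2 M$ ($L{\left(O,M \right)} = \left(M + O\right) + M = O + 2 M$)
$161 L{\left(1,c{\left(z{\left(0 \right)},-3 \right)} \right)} = 161 \left(1 + 2 \cdot \frac{1}{4} \cdot 0 \left(-3 + \left(-1 - 3\right) \left(-4 - 3\right)\right)\right) = 161 \left(1 + 2 \cdot \frac{1}{4} \cdot 0 \left(-3 - -28\right)\right) = 161 \left(1 + 2 \cdot \frac{1}{4} \cdot 0 \left(-3 + 28\right)\right) = 161 \left(1 + 2 \cdot \frac{1}{4} \cdot 0 \cdot 25\right) = 161 \left(1 + 2 \cdot 0\right) = 161 \left(1 + 0\right) = 161 \cdot 1 = 161$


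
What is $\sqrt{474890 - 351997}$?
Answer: $\sqrt{122893} \approx 350.56$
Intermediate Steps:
$\sqrt{474890 - 351997} = \sqrt{122893}$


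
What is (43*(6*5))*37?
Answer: 47730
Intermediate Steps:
(43*(6*5))*37 = (43*30)*37 = 1290*37 = 47730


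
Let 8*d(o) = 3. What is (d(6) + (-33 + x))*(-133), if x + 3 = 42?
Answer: -6783/8 ≈ -847.88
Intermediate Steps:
x = 39 (x = -3 + 42 = 39)
d(o) = 3/8 (d(o) = (1/8)*3 = 3/8)
(d(6) + (-33 + x))*(-133) = (3/8 + (-33 + 39))*(-133) = (3/8 + 6)*(-133) = (51/8)*(-133) = -6783/8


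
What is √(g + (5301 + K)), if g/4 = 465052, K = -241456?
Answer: √1624053 ≈ 1274.4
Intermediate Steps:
g = 1860208 (g = 4*465052 = 1860208)
√(g + (5301 + K)) = √(1860208 + (5301 - 241456)) = √(1860208 - 236155) = √1624053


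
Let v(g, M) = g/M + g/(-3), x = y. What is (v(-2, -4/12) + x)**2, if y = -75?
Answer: 42025/9 ≈ 4669.4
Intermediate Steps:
x = -75
v(g, M) = -g/3 + g/M (v(g, M) = g/M + g*(-1/3) = g/M - g/3 = -g/3 + g/M)
(v(-2, -4/12) + x)**2 = ((-1/3*(-2) - 2/((-4/12))) - 75)**2 = ((2/3 - 2/((-4*1/12))) - 75)**2 = ((2/3 - 2/(-1/3)) - 75)**2 = ((2/3 - 2*(-3)) - 75)**2 = ((2/3 + 6) - 75)**2 = (20/3 - 75)**2 = (-205/3)**2 = 42025/9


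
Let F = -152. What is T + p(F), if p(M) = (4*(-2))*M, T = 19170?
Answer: 20386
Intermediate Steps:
p(M) = -8*M
T + p(F) = 19170 - 8*(-152) = 19170 + 1216 = 20386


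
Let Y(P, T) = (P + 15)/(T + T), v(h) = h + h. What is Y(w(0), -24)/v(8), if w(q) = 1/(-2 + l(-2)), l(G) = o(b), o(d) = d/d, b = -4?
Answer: -7/384 ≈ -0.018229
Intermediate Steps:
o(d) = 1
l(G) = 1
w(q) = -1 (w(q) = 1/(-2 + 1) = 1/(-1) = -1)
v(h) = 2*h
Y(P, T) = (15 + P)/(2*T) (Y(P, T) = (15 + P)/((2*T)) = (15 + P)*(1/(2*T)) = (15 + P)/(2*T))
Y(w(0), -24)/v(8) = ((½)*(15 - 1)/(-24))/((2*8)) = ((½)*(-1/24)*14)/16 = -7/24*1/16 = -7/384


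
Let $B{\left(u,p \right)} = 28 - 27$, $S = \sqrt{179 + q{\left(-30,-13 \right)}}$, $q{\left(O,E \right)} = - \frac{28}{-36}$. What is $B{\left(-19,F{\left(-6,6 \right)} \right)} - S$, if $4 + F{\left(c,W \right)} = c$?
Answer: $1 - \frac{\sqrt{1618}}{3} \approx -12.408$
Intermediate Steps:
$F{\left(c,W \right)} = -4 + c$
$q{\left(O,E \right)} = \frac{7}{9}$ ($q{\left(O,E \right)} = \left(-28\right) \left(- \frac{1}{36}\right) = \frac{7}{9}$)
$S = \frac{\sqrt{1618}}{3}$ ($S = \sqrt{179 + \frac{7}{9}} = \sqrt{\frac{1618}{9}} = \frac{\sqrt{1618}}{3} \approx 13.408$)
$B{\left(u,p \right)} = 1$ ($B{\left(u,p \right)} = 28 - 27 = 1$)
$B{\left(-19,F{\left(-6,6 \right)} \right)} - S = 1 - \frac{\sqrt{1618}}{3}$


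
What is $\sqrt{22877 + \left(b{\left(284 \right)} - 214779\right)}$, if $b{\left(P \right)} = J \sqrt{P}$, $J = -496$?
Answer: $\sqrt{-191902 - 992 \sqrt{71}} \approx 447.5 i$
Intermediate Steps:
$b{\left(P \right)} = - 496 \sqrt{P}$
$\sqrt{22877 + \left(b{\left(284 \right)} - 214779\right)} = \sqrt{22877 - \left(214779 + 496 \sqrt{284}\right)} = \sqrt{22877 - \left(214779 + 496 \cdot 2 \sqrt{71}\right)} = \sqrt{22877 - \left(214779 + 992 \sqrt{71}\right)} = \sqrt{-191902 - 992 \sqrt{71}}$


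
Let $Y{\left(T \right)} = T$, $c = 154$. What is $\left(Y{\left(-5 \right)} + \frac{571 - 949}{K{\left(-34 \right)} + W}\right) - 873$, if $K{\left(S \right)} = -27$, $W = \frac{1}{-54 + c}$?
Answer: $- \frac{2331922}{2699} \approx -864.0$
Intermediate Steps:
$W = \frac{1}{100}$ ($W = \frac{1}{-54 + 154} = \frac{1}{100} \approx 0.01$)
$\left(Y{\left(-5 \right)} + \frac{571 - 949}{K{\left(-34 \right)} + W}\right) - 873 = \left(-5 + \frac{571 - 949}{-27 + \frac{1}{100}}\right) - 873 = \left(-5 - \frac{378}{- \frac{2699}{100}}\right) - 873 = \left(-5 - - \frac{37800}{2699}\right) - 873 = \left(-5 + \frac{37800}{2699}\right) - 873 = \frac{24305}{2699} - 873 = - \frac{2331922}{2699}$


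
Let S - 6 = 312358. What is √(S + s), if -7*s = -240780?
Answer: 8*√265489/7 ≈ 588.86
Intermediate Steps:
S = 312364 (S = 6 + 312358 = 312364)
s = 240780/7 (s = -⅐*(-240780) = 240780/7 ≈ 34397.)
√(S + s) = √(312364 + 240780/7) = √(2427328/7) = 8*√265489/7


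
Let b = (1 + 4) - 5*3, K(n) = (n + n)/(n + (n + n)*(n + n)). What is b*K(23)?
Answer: -20/93 ≈ -0.21505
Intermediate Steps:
K(n) = 2*n/(n + 4*n**2) (K(n) = (2*n)/(n + (2*n)*(2*n)) = (2*n)/(n + 4*n**2) = 2*n/(n + 4*n**2))
b = -10 (b = 5 - 15 = -10)
b*K(23) = -20/(1 + 4*23) = -20/(1 + 92) = -20/93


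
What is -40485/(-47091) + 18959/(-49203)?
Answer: 33308642/70212681 ≈ 0.47440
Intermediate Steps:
-40485/(-47091) + 18959/(-49203) = -40485*(-1/47091) + 18959*(-1/49203) = 13495/15697 - 18959/49203 = 33308642/70212681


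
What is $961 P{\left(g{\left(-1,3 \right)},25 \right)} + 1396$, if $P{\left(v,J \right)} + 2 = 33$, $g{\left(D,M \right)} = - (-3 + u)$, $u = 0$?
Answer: $31187$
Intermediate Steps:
$g{\left(D,M \right)} = 3$ ($g{\left(D,M \right)} = - (-3 + 0) = \left(-1\right) \left(-3\right) = 3$)
$P{\left(v,J \right)} = 31$ ($P{\left(v,J \right)} = -2 + 33 = 31$)
$961 P{\left(g{\left(-1,3 \right)},25 \right)} + 1396 = 961 \cdot 31 + 1396 = 29791 + 1396 = 31187$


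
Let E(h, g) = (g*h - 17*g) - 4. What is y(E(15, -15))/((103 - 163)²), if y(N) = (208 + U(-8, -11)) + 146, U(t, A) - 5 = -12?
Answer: 347/3600 ≈ 0.096389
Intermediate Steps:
E(h, g) = -4 - 17*g + g*h (E(h, g) = (-17*g + g*h) - 4 = -4 - 17*g + g*h)
U(t, A) = -7 (U(t, A) = 5 - 12 = -7)
y(N) = 347 (y(N) = (208 - 7) + 146 = 201 + 146 = 347)
y(E(15, -15))/((103 - 163)²) = 347/((103 - 163)²) = 347/((-60)²) = 347/3600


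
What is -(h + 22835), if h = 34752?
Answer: -57587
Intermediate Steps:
-(h + 22835) = -(34752 + 22835) = -1*57587 = -57587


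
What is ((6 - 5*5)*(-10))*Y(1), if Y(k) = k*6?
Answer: 1140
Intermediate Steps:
Y(k) = 6*k
((6 - 5*5)*(-10))*Y(1) = ((6 - 5*5)*(-10))*(6*1) = ((6 - 25)*(-10))*6 = -19*(-10)*6 = 190*6 = 1140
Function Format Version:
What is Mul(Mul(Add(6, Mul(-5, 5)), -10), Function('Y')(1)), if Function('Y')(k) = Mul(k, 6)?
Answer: 1140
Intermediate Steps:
Function('Y')(k) = Mul(6, k)
Mul(Mul(Add(6, Mul(-5, 5)), -10), Function('Y')(1)) = Mul(Mul(Add(6, Mul(-5, 5)), -10), Mul(6, 1)) = Mul(Mul(Add(6, -25), -10), 6) = Mul(Mul(-19, -10), 6) = Mul(190, 6) = 1140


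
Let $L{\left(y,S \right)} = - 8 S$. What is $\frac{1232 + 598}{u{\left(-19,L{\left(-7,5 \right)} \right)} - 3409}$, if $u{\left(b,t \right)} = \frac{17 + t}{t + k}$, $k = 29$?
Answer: $- \frac{3355}{6246} \approx -0.53714$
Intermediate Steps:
$u{\left(b,t \right)} = \frac{17 + t}{29 + t}$ ($u{\left(b,t \right)} = \frac{17 + t}{t + 29} = \frac{17 + t}{29 + t}$)
$\frac{1232 + 598}{u{\left(-19,L{\left(-7,5 \right)} \right)} - 3409} = \frac{1232 + 598}{\frac{17 - 40}{29 - 40} - 3409} = \frac{1830}{\frac{17 - 40}{29 - 40} - 3409} = \frac{1830}{\frac{1}{-11} \left(-23\right) - 3409} = \frac{1830}{\left(- \frac{1}{11}\right) \left(-23\right) - 3409} = \frac{1830}{\frac{23}{11} - 3409} = \frac{1830}{- \frac{37476}{11}} = 1830 \left(- \frac{11}{37476}\right) = - \frac{3355}{6246}$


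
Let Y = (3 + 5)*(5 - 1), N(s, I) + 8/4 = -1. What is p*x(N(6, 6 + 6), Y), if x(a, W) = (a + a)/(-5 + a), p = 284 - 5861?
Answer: -16731/4 ≈ -4182.8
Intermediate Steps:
N(s, I) = -3 (N(s, I) = -2 - 1 = -3)
p = -5577
Y = 32 (Y = 8*4 = 32)
x(a, W) = 2*a/(-5 + a) (x(a, W) = (2*a)/(-5 + a) = 2*a/(-5 + a))
p*x(N(6, 6 + 6), Y) = -11154*(-3)/(-5 - 3) = -11154*(-3)/(-8) = -11154*(-3)*(-1)/8 = -5577*¾ = -16731/4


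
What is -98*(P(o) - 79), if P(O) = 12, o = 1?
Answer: 6566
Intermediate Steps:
-98*(P(o) - 79) = -98*(12 - 79) = -98*(-67) = 6566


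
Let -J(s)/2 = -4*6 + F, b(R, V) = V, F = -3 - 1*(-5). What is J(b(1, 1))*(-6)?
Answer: -264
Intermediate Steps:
F = 2 (F = -3 + 5 = 2)
J(s) = 44 (J(s) = -2*(-4*6 + 2) = -2*(-24 + 2) = -2*(-22) = 44)
J(b(1, 1))*(-6) = 44*(-6) = -264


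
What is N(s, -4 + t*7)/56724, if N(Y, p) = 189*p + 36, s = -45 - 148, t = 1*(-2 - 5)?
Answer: -3327/18908 ≈ -0.17596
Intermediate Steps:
t = -7 (t = 1*(-7) = -7)
s = -193
N(Y, p) = 36 + 189*p
N(s, -4 + t*7)/56724 = (36 + 189*(-4 - 7*7))/56724 = (36 + 189*(-4 - 49))*(1/56724) = (36 + 189*(-53))*(1/56724) = (36 - 10017)*(1/56724) = -9981*1/56724 = -3327/18908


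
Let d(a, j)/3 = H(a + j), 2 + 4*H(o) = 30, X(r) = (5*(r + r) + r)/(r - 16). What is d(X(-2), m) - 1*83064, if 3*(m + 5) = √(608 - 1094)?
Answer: -83043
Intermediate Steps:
X(r) = 11*r/(-16 + r) (X(r) = (5*(2*r) + r)/(-16 + r) = (10*r + r)/(-16 + r) = (11*r)/(-16 + r) = 11*r/(-16 + r))
H(o) = 7 (H(o) = -½ + (¼)*30 = -½ + 15/2 = 7)
m = -5 + 3*I*√6 (m = -5 + √(608 - 1094)/3 = -5 + √(-486)/3 = -5 + (9*I*√6)/3 = -5 + 3*I*√6 ≈ -5.0 + 7.3485*I)
d(a, j) = 21 (d(a, j) = 3*7 = 21)
d(X(-2), m) - 1*83064 = 21 - 1*83064 = 21 - 83064 = -83043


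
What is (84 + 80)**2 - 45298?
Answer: -18402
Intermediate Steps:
(84 + 80)**2 - 45298 = 164**2 - 45298 = 26896 - 45298 = -18402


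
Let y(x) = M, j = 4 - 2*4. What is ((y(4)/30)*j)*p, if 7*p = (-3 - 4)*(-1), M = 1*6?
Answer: -⅘ ≈ -0.80000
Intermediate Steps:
M = 6
j = -4 (j = 4 - 8 = -4)
y(x) = 6
p = 1 (p = ((-3 - 4)*(-1))/7 = (-7*(-1))/7 = (⅐)*7 = 1)
((y(4)/30)*j)*p = ((6/30)*(-4))*1 = ((6*(1/30))*(-4))*1 = ((⅕)*(-4))*1 = -⅘*1 = -⅘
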